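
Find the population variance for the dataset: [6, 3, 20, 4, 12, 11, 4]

32.5306

Step 1: Compute the mean: (6 + 3 + 20 + 4 + 12 + 11 + 4) / 7 = 8.5714
Step 2: Compute squared deviations from the mean:
  (6 - 8.5714)^2 = 6.6122
  (3 - 8.5714)^2 = 31.0408
  (20 - 8.5714)^2 = 130.6122
  (4 - 8.5714)^2 = 20.898
  (12 - 8.5714)^2 = 11.7551
  (11 - 8.5714)^2 = 5.898
  (4 - 8.5714)^2 = 20.898
Step 3: Sum of squared deviations = 227.7143
Step 4: Population variance = 227.7143 / 7 = 32.5306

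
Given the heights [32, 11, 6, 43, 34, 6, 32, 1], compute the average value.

20.625

Step 1: Sum all values: 32 + 11 + 6 + 43 + 34 + 6 + 32 + 1 = 165
Step 2: Count the number of values: n = 8
Step 3: Mean = sum / n = 165 / 8 = 20.625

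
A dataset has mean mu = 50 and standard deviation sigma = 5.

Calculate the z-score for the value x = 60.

2

Step 1: Recall the z-score formula: z = (x - mu) / sigma
Step 2: Substitute values: z = (60 - 50) / 5
Step 3: z = 10 / 5 = 2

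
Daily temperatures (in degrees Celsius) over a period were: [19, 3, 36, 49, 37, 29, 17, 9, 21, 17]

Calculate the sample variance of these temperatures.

195.5667

Step 1: Compute the mean: (19 + 3 + 36 + 49 + 37 + 29 + 17 + 9 + 21 + 17) / 10 = 23.7
Step 2: Compute squared deviations from the mean:
  (19 - 23.7)^2 = 22.09
  (3 - 23.7)^2 = 428.49
  (36 - 23.7)^2 = 151.29
  (49 - 23.7)^2 = 640.09
  (37 - 23.7)^2 = 176.89
  (29 - 23.7)^2 = 28.09
  (17 - 23.7)^2 = 44.89
  (9 - 23.7)^2 = 216.09
  (21 - 23.7)^2 = 7.29
  (17 - 23.7)^2 = 44.89
Step 3: Sum of squared deviations = 1760.1
Step 4: Sample variance = 1760.1 / 9 = 195.5667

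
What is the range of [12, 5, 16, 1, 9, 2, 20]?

19

Step 1: Identify the maximum value: max = 20
Step 2: Identify the minimum value: min = 1
Step 3: Range = max - min = 20 - 1 = 19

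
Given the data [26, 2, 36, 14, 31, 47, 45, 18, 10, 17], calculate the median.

22

Step 1: Sort the data in ascending order: [2, 10, 14, 17, 18, 26, 31, 36, 45, 47]
Step 2: The number of values is n = 10.
Step 3: Since n is even, the median is the average of positions 5 and 6:
  Median = (18 + 26) / 2 = 22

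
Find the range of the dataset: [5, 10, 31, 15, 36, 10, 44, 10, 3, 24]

41

Step 1: Identify the maximum value: max = 44
Step 2: Identify the minimum value: min = 3
Step 3: Range = max - min = 44 - 3 = 41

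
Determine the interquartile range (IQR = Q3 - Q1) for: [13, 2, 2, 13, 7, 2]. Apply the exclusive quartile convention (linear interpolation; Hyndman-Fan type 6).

11

Step 1: Sort the data: [2, 2, 2, 7, 13, 13]
Step 2: n = 6
Step 3: Using the exclusive quartile method:
  Q1 = 2
  Q2 (median) = 4.5
  Q3 = 13
  IQR = Q3 - Q1 = 13 - 2 = 11
Step 4: IQR = 11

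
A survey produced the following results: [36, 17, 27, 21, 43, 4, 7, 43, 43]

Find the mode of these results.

43

Step 1: Count the frequency of each value:
  4: appears 1 time(s)
  7: appears 1 time(s)
  17: appears 1 time(s)
  21: appears 1 time(s)
  27: appears 1 time(s)
  36: appears 1 time(s)
  43: appears 3 time(s)
Step 2: The value 43 appears most frequently (3 times).
Step 3: Mode = 43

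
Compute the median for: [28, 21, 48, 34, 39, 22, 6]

28

Step 1: Sort the data in ascending order: [6, 21, 22, 28, 34, 39, 48]
Step 2: The number of values is n = 7.
Step 3: Since n is odd, the median is the middle value at position 4: 28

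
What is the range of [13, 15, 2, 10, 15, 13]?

13

Step 1: Identify the maximum value: max = 15
Step 2: Identify the minimum value: min = 2
Step 3: Range = max - min = 15 - 2 = 13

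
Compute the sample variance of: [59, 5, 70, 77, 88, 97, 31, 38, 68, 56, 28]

782.8909

Step 1: Compute the mean: (59 + 5 + 70 + 77 + 88 + 97 + 31 + 38 + 68 + 56 + 28) / 11 = 56.0909
Step 2: Compute squared deviations from the mean:
  (59 - 56.0909)^2 = 8.4628
  (5 - 56.0909)^2 = 2610.281
  (70 - 56.0909)^2 = 193.4628
  (77 - 56.0909)^2 = 437.1901
  (88 - 56.0909)^2 = 1018.1901
  (97 - 56.0909)^2 = 1673.5537
  (31 - 56.0909)^2 = 629.5537
  (38 - 56.0909)^2 = 327.281
  (68 - 56.0909)^2 = 141.8264
  (56 - 56.0909)^2 = 0.0083
  (28 - 56.0909)^2 = 789.0992
Step 3: Sum of squared deviations = 7828.9091
Step 4: Sample variance = 7828.9091 / 10 = 782.8909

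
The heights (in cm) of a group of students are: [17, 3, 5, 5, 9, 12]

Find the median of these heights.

7

Step 1: Sort the data in ascending order: [3, 5, 5, 9, 12, 17]
Step 2: The number of values is n = 6.
Step 3: Since n is even, the median is the average of positions 3 and 4:
  Median = (5 + 9) / 2 = 7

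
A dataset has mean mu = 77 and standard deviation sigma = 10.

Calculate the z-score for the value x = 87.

1

Step 1: Recall the z-score formula: z = (x - mu) / sigma
Step 2: Substitute values: z = (87 - 77) / 10
Step 3: z = 10 / 10 = 1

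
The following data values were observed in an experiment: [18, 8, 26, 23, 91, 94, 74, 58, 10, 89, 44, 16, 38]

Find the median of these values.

38

Step 1: Sort the data in ascending order: [8, 10, 16, 18, 23, 26, 38, 44, 58, 74, 89, 91, 94]
Step 2: The number of values is n = 13.
Step 3: Since n is odd, the median is the middle value at position 7: 38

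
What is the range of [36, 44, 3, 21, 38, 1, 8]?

43

Step 1: Identify the maximum value: max = 44
Step 2: Identify the minimum value: min = 1
Step 3: Range = max - min = 44 - 1 = 43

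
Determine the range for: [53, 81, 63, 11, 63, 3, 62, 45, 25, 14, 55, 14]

78

Step 1: Identify the maximum value: max = 81
Step 2: Identify the minimum value: min = 3
Step 3: Range = max - min = 81 - 3 = 78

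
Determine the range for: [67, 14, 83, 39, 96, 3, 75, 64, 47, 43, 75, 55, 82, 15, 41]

93

Step 1: Identify the maximum value: max = 96
Step 2: Identify the minimum value: min = 3
Step 3: Range = max - min = 96 - 3 = 93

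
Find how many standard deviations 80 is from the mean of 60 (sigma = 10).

2

Step 1: Recall the z-score formula: z = (x - mu) / sigma
Step 2: Substitute values: z = (80 - 60) / 10
Step 3: z = 20 / 10 = 2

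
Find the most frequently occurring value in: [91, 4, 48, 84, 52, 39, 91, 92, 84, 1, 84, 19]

84

Step 1: Count the frequency of each value:
  1: appears 1 time(s)
  4: appears 1 time(s)
  19: appears 1 time(s)
  39: appears 1 time(s)
  48: appears 1 time(s)
  52: appears 1 time(s)
  84: appears 3 time(s)
  91: appears 2 time(s)
  92: appears 1 time(s)
Step 2: The value 84 appears most frequently (3 times).
Step 3: Mode = 84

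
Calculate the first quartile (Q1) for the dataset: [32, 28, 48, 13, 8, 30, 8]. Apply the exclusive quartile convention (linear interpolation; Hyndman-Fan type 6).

8

Step 1: Sort the data: [8, 8, 13, 28, 30, 32, 48]
Step 2: n = 7
Step 3: Using the exclusive quartile method:
  Q1 = 8
  Q2 (median) = 28
  Q3 = 32
  IQR = Q3 - Q1 = 32 - 8 = 24
Step 4: Q1 = 8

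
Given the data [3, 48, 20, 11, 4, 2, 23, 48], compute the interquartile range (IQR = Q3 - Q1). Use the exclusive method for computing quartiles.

38.5

Step 1: Sort the data: [2, 3, 4, 11, 20, 23, 48, 48]
Step 2: n = 8
Step 3: Using the exclusive quartile method:
  Q1 = 3.25
  Q2 (median) = 15.5
  Q3 = 41.75
  IQR = Q3 - Q1 = 41.75 - 3.25 = 38.5
Step 4: IQR = 38.5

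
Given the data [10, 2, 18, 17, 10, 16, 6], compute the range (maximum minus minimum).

16

Step 1: Identify the maximum value: max = 18
Step 2: Identify the minimum value: min = 2
Step 3: Range = max - min = 18 - 2 = 16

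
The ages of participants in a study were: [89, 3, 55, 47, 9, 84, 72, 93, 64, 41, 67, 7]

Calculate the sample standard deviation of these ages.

32.007

Step 1: Compute the mean: 52.5833
Step 2: Sum of squared deviations from the mean: 11268.9167
Step 3: Sample variance = 11268.9167 / 11 = 1024.447
Step 4: Standard deviation = sqrt(1024.447) = 32.007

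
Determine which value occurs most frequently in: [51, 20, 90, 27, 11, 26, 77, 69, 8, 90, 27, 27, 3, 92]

27

Step 1: Count the frequency of each value:
  3: appears 1 time(s)
  8: appears 1 time(s)
  11: appears 1 time(s)
  20: appears 1 time(s)
  26: appears 1 time(s)
  27: appears 3 time(s)
  51: appears 1 time(s)
  69: appears 1 time(s)
  77: appears 1 time(s)
  90: appears 2 time(s)
  92: appears 1 time(s)
Step 2: The value 27 appears most frequently (3 times).
Step 3: Mode = 27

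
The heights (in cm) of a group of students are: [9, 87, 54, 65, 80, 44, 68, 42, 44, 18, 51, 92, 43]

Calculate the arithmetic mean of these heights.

53.6154

Step 1: Sum all values: 9 + 87 + 54 + 65 + 80 + 44 + 68 + 42 + 44 + 18 + 51 + 92 + 43 = 697
Step 2: Count the number of values: n = 13
Step 3: Mean = sum / n = 697 / 13 = 53.6154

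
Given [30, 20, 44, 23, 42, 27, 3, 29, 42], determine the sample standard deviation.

13.0427

Step 1: Compute the mean: 28.8889
Step 2: Sum of squared deviations from the mean: 1360.8889
Step 3: Sample variance = 1360.8889 / 8 = 170.1111
Step 4: Standard deviation = sqrt(170.1111) = 13.0427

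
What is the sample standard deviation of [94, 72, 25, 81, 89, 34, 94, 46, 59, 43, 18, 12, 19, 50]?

29.3538

Step 1: Compute the mean: 52.5714
Step 2: Sum of squared deviations from the mean: 11201.4286
Step 3: Sample variance = 11201.4286 / 13 = 861.6484
Step 4: Standard deviation = sqrt(861.6484) = 29.3538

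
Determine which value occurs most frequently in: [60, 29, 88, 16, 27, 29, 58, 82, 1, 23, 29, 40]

29

Step 1: Count the frequency of each value:
  1: appears 1 time(s)
  16: appears 1 time(s)
  23: appears 1 time(s)
  27: appears 1 time(s)
  29: appears 3 time(s)
  40: appears 1 time(s)
  58: appears 1 time(s)
  60: appears 1 time(s)
  82: appears 1 time(s)
  88: appears 1 time(s)
Step 2: The value 29 appears most frequently (3 times).
Step 3: Mode = 29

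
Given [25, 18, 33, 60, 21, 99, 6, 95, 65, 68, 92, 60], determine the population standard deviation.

30.9664

Step 1: Compute the mean: 53.5
Step 2: Sum of squared deviations from the mean: 11507
Step 3: Population variance = 11507 / 12 = 958.9167
Step 4: Standard deviation = sqrt(958.9167) = 30.9664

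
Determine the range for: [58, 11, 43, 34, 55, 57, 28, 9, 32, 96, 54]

87

Step 1: Identify the maximum value: max = 96
Step 2: Identify the minimum value: min = 9
Step 3: Range = max - min = 96 - 9 = 87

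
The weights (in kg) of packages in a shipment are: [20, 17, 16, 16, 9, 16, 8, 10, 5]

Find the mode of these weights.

16

Step 1: Count the frequency of each value:
  5: appears 1 time(s)
  8: appears 1 time(s)
  9: appears 1 time(s)
  10: appears 1 time(s)
  16: appears 3 time(s)
  17: appears 1 time(s)
  20: appears 1 time(s)
Step 2: The value 16 appears most frequently (3 times).
Step 3: Mode = 16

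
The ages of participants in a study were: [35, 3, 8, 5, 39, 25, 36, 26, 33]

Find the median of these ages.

26

Step 1: Sort the data in ascending order: [3, 5, 8, 25, 26, 33, 35, 36, 39]
Step 2: The number of values is n = 9.
Step 3: Since n is odd, the median is the middle value at position 5: 26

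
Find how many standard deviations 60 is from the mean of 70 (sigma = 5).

-2

Step 1: Recall the z-score formula: z = (x - mu) / sigma
Step 2: Substitute values: z = (60 - 70) / 5
Step 3: z = -10 / 5 = -2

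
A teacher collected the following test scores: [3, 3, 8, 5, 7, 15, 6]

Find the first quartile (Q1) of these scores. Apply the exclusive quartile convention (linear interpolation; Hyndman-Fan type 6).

3

Step 1: Sort the data: [3, 3, 5, 6, 7, 8, 15]
Step 2: n = 7
Step 3: Using the exclusive quartile method:
  Q1 = 3
  Q2 (median) = 6
  Q3 = 8
  IQR = Q3 - Q1 = 8 - 3 = 5
Step 4: Q1 = 3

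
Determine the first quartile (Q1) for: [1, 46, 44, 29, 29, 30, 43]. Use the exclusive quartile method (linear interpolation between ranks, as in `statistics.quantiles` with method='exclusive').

29

Step 1: Sort the data: [1, 29, 29, 30, 43, 44, 46]
Step 2: n = 7
Step 3: Using the exclusive quartile method:
  Q1 = 29
  Q2 (median) = 30
  Q3 = 44
  IQR = Q3 - Q1 = 44 - 29 = 15
Step 4: Q1 = 29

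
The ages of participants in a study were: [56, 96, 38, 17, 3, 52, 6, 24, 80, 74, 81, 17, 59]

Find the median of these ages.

52

Step 1: Sort the data in ascending order: [3, 6, 17, 17, 24, 38, 52, 56, 59, 74, 80, 81, 96]
Step 2: The number of values is n = 13.
Step 3: Since n is odd, the median is the middle value at position 7: 52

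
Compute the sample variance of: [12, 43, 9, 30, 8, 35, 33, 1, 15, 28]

198.0444

Step 1: Compute the mean: (12 + 43 + 9 + 30 + 8 + 35 + 33 + 1 + 15 + 28) / 10 = 21.4
Step 2: Compute squared deviations from the mean:
  (12 - 21.4)^2 = 88.36
  (43 - 21.4)^2 = 466.56
  (9 - 21.4)^2 = 153.76
  (30 - 21.4)^2 = 73.96
  (8 - 21.4)^2 = 179.56
  (35 - 21.4)^2 = 184.96
  (33 - 21.4)^2 = 134.56
  (1 - 21.4)^2 = 416.16
  (15 - 21.4)^2 = 40.96
  (28 - 21.4)^2 = 43.56
Step 3: Sum of squared deviations = 1782.4
Step 4: Sample variance = 1782.4 / 9 = 198.0444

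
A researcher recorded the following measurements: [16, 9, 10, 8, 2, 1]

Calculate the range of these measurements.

15

Step 1: Identify the maximum value: max = 16
Step 2: Identify the minimum value: min = 1
Step 3: Range = max - min = 16 - 1 = 15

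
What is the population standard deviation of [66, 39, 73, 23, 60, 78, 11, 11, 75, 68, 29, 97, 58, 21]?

26.8051

Step 1: Compute the mean: 50.6429
Step 2: Sum of squared deviations from the mean: 10059.2143
Step 3: Population variance = 10059.2143 / 14 = 718.5153
Step 4: Standard deviation = sqrt(718.5153) = 26.8051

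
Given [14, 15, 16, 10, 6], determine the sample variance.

17.2

Step 1: Compute the mean: (14 + 15 + 16 + 10 + 6) / 5 = 12.2
Step 2: Compute squared deviations from the mean:
  (14 - 12.2)^2 = 3.24
  (15 - 12.2)^2 = 7.84
  (16 - 12.2)^2 = 14.44
  (10 - 12.2)^2 = 4.84
  (6 - 12.2)^2 = 38.44
Step 3: Sum of squared deviations = 68.8
Step 4: Sample variance = 68.8 / 4 = 17.2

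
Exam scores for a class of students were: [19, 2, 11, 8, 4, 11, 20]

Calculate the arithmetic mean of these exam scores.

10.7143

Step 1: Sum all values: 19 + 2 + 11 + 8 + 4 + 11 + 20 = 75
Step 2: Count the number of values: n = 7
Step 3: Mean = sum / n = 75 / 7 = 10.7143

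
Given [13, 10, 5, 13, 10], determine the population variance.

8.56

Step 1: Compute the mean: (13 + 10 + 5 + 13 + 10) / 5 = 10.2
Step 2: Compute squared deviations from the mean:
  (13 - 10.2)^2 = 7.84
  (10 - 10.2)^2 = 0.04
  (5 - 10.2)^2 = 27.04
  (13 - 10.2)^2 = 7.84
  (10 - 10.2)^2 = 0.04
Step 3: Sum of squared deviations = 42.8
Step 4: Population variance = 42.8 / 5 = 8.56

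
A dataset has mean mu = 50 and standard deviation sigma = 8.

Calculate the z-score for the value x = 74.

3

Step 1: Recall the z-score formula: z = (x - mu) / sigma
Step 2: Substitute values: z = (74 - 50) / 8
Step 3: z = 24 / 8 = 3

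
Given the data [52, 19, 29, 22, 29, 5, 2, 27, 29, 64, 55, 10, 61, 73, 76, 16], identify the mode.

29

Step 1: Count the frequency of each value:
  2: appears 1 time(s)
  5: appears 1 time(s)
  10: appears 1 time(s)
  16: appears 1 time(s)
  19: appears 1 time(s)
  22: appears 1 time(s)
  27: appears 1 time(s)
  29: appears 3 time(s)
  52: appears 1 time(s)
  55: appears 1 time(s)
  61: appears 1 time(s)
  64: appears 1 time(s)
  73: appears 1 time(s)
  76: appears 1 time(s)
Step 2: The value 29 appears most frequently (3 times).
Step 3: Mode = 29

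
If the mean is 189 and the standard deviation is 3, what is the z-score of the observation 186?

-1

Step 1: Recall the z-score formula: z = (x - mu) / sigma
Step 2: Substitute values: z = (186 - 189) / 3
Step 3: z = -3 / 3 = -1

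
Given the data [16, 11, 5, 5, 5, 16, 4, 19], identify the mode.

5

Step 1: Count the frequency of each value:
  4: appears 1 time(s)
  5: appears 3 time(s)
  11: appears 1 time(s)
  16: appears 2 time(s)
  19: appears 1 time(s)
Step 2: The value 5 appears most frequently (3 times).
Step 3: Mode = 5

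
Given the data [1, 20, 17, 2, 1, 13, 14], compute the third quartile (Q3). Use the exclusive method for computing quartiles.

17

Step 1: Sort the data: [1, 1, 2, 13, 14, 17, 20]
Step 2: n = 7
Step 3: Using the exclusive quartile method:
  Q1 = 1
  Q2 (median) = 13
  Q3 = 17
  IQR = Q3 - Q1 = 17 - 1 = 16
Step 4: Q3 = 17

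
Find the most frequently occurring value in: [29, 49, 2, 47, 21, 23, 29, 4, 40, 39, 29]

29

Step 1: Count the frequency of each value:
  2: appears 1 time(s)
  4: appears 1 time(s)
  21: appears 1 time(s)
  23: appears 1 time(s)
  29: appears 3 time(s)
  39: appears 1 time(s)
  40: appears 1 time(s)
  47: appears 1 time(s)
  49: appears 1 time(s)
Step 2: The value 29 appears most frequently (3 times).
Step 3: Mode = 29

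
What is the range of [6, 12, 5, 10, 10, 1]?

11

Step 1: Identify the maximum value: max = 12
Step 2: Identify the minimum value: min = 1
Step 3: Range = max - min = 12 - 1 = 11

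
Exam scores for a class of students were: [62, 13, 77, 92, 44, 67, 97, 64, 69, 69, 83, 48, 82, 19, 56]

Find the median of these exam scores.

67

Step 1: Sort the data in ascending order: [13, 19, 44, 48, 56, 62, 64, 67, 69, 69, 77, 82, 83, 92, 97]
Step 2: The number of values is n = 15.
Step 3: Since n is odd, the median is the middle value at position 8: 67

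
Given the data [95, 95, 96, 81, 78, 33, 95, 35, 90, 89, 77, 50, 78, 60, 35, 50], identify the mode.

95

Step 1: Count the frequency of each value:
  33: appears 1 time(s)
  35: appears 2 time(s)
  50: appears 2 time(s)
  60: appears 1 time(s)
  77: appears 1 time(s)
  78: appears 2 time(s)
  81: appears 1 time(s)
  89: appears 1 time(s)
  90: appears 1 time(s)
  95: appears 3 time(s)
  96: appears 1 time(s)
Step 2: The value 95 appears most frequently (3 times).
Step 3: Mode = 95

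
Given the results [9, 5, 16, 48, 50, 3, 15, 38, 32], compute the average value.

24

Step 1: Sum all values: 9 + 5 + 16 + 48 + 50 + 3 + 15 + 38 + 32 = 216
Step 2: Count the number of values: n = 9
Step 3: Mean = sum / n = 216 / 9 = 24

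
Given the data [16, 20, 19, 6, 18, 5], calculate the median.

17

Step 1: Sort the data in ascending order: [5, 6, 16, 18, 19, 20]
Step 2: The number of values is n = 6.
Step 3: Since n is even, the median is the average of positions 3 and 4:
  Median = (16 + 18) / 2 = 17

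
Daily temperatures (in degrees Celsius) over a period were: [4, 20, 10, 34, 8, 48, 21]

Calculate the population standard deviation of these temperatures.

14.5279

Step 1: Compute the mean: 20.7143
Step 2: Sum of squared deviations from the mean: 1477.4286
Step 3: Population variance = 1477.4286 / 7 = 211.0612
Step 4: Standard deviation = sqrt(211.0612) = 14.5279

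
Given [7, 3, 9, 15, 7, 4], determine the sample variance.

18.3

Step 1: Compute the mean: (7 + 3 + 9 + 15 + 7 + 4) / 6 = 7.5
Step 2: Compute squared deviations from the mean:
  (7 - 7.5)^2 = 0.25
  (3 - 7.5)^2 = 20.25
  (9 - 7.5)^2 = 2.25
  (15 - 7.5)^2 = 56.25
  (7 - 7.5)^2 = 0.25
  (4 - 7.5)^2 = 12.25
Step 3: Sum of squared deviations = 91.5
Step 4: Sample variance = 91.5 / 5 = 18.3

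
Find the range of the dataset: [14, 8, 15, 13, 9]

7

Step 1: Identify the maximum value: max = 15
Step 2: Identify the minimum value: min = 8
Step 3: Range = max - min = 15 - 8 = 7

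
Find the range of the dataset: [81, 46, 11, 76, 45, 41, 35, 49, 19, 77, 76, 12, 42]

70

Step 1: Identify the maximum value: max = 81
Step 2: Identify the minimum value: min = 11
Step 3: Range = max - min = 81 - 11 = 70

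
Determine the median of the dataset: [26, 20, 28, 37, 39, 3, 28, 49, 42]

28

Step 1: Sort the data in ascending order: [3, 20, 26, 28, 28, 37, 39, 42, 49]
Step 2: The number of values is n = 9.
Step 3: Since n is odd, the median is the middle value at position 5: 28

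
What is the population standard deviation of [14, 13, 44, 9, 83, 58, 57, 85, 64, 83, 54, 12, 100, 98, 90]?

31.7192

Step 1: Compute the mean: 57.6
Step 2: Sum of squared deviations from the mean: 15091.6
Step 3: Population variance = 15091.6 / 15 = 1006.1067
Step 4: Standard deviation = sqrt(1006.1067) = 31.7192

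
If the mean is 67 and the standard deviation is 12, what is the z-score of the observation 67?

0

Step 1: Recall the z-score formula: z = (x - mu) / sigma
Step 2: Substitute values: z = (67 - 67) / 12
Step 3: z = 0 / 12 = 0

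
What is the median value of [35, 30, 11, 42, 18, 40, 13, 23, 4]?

23

Step 1: Sort the data in ascending order: [4, 11, 13, 18, 23, 30, 35, 40, 42]
Step 2: The number of values is n = 9.
Step 3: Since n is odd, the median is the middle value at position 5: 23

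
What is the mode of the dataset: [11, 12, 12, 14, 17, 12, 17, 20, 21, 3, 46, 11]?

12

Step 1: Count the frequency of each value:
  3: appears 1 time(s)
  11: appears 2 time(s)
  12: appears 3 time(s)
  14: appears 1 time(s)
  17: appears 2 time(s)
  20: appears 1 time(s)
  21: appears 1 time(s)
  46: appears 1 time(s)
Step 2: The value 12 appears most frequently (3 times).
Step 3: Mode = 12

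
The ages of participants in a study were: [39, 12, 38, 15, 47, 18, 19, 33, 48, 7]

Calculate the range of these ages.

41

Step 1: Identify the maximum value: max = 48
Step 2: Identify the minimum value: min = 7
Step 3: Range = max - min = 48 - 7 = 41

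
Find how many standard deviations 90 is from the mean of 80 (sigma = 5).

2

Step 1: Recall the z-score formula: z = (x - mu) / sigma
Step 2: Substitute values: z = (90 - 80) / 5
Step 3: z = 10 / 5 = 2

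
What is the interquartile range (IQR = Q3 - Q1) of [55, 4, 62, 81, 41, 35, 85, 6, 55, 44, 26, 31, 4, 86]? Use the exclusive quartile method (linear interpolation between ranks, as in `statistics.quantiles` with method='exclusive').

45.75

Step 1: Sort the data: [4, 4, 6, 26, 31, 35, 41, 44, 55, 55, 62, 81, 85, 86]
Step 2: n = 14
Step 3: Using the exclusive quartile method:
  Q1 = 21
  Q2 (median) = 42.5
  Q3 = 66.75
  IQR = Q3 - Q1 = 66.75 - 21 = 45.75
Step 4: IQR = 45.75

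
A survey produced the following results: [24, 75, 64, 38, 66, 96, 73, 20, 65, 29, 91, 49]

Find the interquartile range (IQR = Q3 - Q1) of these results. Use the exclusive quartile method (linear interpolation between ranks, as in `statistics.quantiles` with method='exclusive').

43.25

Step 1: Sort the data: [20, 24, 29, 38, 49, 64, 65, 66, 73, 75, 91, 96]
Step 2: n = 12
Step 3: Using the exclusive quartile method:
  Q1 = 31.25
  Q2 (median) = 64.5
  Q3 = 74.5
  IQR = Q3 - Q1 = 74.5 - 31.25 = 43.25
Step 4: IQR = 43.25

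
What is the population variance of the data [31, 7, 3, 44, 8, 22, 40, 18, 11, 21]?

178.65

Step 1: Compute the mean: (31 + 7 + 3 + 44 + 8 + 22 + 40 + 18 + 11 + 21) / 10 = 20.5
Step 2: Compute squared deviations from the mean:
  (31 - 20.5)^2 = 110.25
  (7 - 20.5)^2 = 182.25
  (3 - 20.5)^2 = 306.25
  (44 - 20.5)^2 = 552.25
  (8 - 20.5)^2 = 156.25
  (22 - 20.5)^2 = 2.25
  (40 - 20.5)^2 = 380.25
  (18 - 20.5)^2 = 6.25
  (11 - 20.5)^2 = 90.25
  (21 - 20.5)^2 = 0.25
Step 3: Sum of squared deviations = 1786.5
Step 4: Population variance = 1786.5 / 10 = 178.65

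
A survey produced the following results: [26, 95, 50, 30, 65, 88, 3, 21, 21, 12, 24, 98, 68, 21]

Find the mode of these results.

21

Step 1: Count the frequency of each value:
  3: appears 1 time(s)
  12: appears 1 time(s)
  21: appears 3 time(s)
  24: appears 1 time(s)
  26: appears 1 time(s)
  30: appears 1 time(s)
  50: appears 1 time(s)
  65: appears 1 time(s)
  68: appears 1 time(s)
  88: appears 1 time(s)
  95: appears 1 time(s)
  98: appears 1 time(s)
Step 2: The value 21 appears most frequently (3 times).
Step 3: Mode = 21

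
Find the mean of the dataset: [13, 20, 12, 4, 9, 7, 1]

9.4286

Step 1: Sum all values: 13 + 20 + 12 + 4 + 9 + 7 + 1 = 66
Step 2: Count the number of values: n = 7
Step 3: Mean = sum / n = 66 / 7 = 9.4286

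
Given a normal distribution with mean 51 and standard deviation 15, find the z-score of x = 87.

2.4

Step 1: Recall the z-score formula: z = (x - mu) / sigma
Step 2: Substitute values: z = (87 - 51) / 15
Step 3: z = 36 / 15 = 2.4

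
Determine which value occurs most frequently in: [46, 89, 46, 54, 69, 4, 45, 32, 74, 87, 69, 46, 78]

46

Step 1: Count the frequency of each value:
  4: appears 1 time(s)
  32: appears 1 time(s)
  45: appears 1 time(s)
  46: appears 3 time(s)
  54: appears 1 time(s)
  69: appears 2 time(s)
  74: appears 1 time(s)
  78: appears 1 time(s)
  87: appears 1 time(s)
  89: appears 1 time(s)
Step 2: The value 46 appears most frequently (3 times).
Step 3: Mode = 46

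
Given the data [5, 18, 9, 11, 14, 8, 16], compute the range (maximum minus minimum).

13

Step 1: Identify the maximum value: max = 18
Step 2: Identify the minimum value: min = 5
Step 3: Range = max - min = 18 - 5 = 13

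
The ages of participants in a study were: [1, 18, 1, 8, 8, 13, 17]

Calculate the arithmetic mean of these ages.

9.4286

Step 1: Sum all values: 1 + 18 + 1 + 8 + 8 + 13 + 17 = 66
Step 2: Count the number of values: n = 7
Step 3: Mean = sum / n = 66 / 7 = 9.4286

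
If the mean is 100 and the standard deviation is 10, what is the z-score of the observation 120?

2

Step 1: Recall the z-score formula: z = (x - mu) / sigma
Step 2: Substitute values: z = (120 - 100) / 10
Step 3: z = 20 / 10 = 2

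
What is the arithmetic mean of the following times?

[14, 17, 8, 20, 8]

13.4

Step 1: Sum all values: 14 + 17 + 8 + 20 + 8 = 67
Step 2: Count the number of values: n = 5
Step 3: Mean = sum / n = 67 / 5 = 13.4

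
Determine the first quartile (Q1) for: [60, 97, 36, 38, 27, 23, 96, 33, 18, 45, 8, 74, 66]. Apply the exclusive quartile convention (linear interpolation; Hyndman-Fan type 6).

25

Step 1: Sort the data: [8, 18, 23, 27, 33, 36, 38, 45, 60, 66, 74, 96, 97]
Step 2: n = 13
Step 3: Using the exclusive quartile method:
  Q1 = 25
  Q2 (median) = 38
  Q3 = 70
  IQR = Q3 - Q1 = 70 - 25 = 45
Step 4: Q1 = 25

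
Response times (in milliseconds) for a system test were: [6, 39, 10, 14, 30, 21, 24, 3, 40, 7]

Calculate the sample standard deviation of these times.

13.599

Step 1: Compute the mean: 19.4
Step 2: Sum of squared deviations from the mean: 1664.4
Step 3: Sample variance = 1664.4 / 9 = 184.9333
Step 4: Standard deviation = sqrt(184.9333) = 13.599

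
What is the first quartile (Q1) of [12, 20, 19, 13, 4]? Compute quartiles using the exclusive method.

8

Step 1: Sort the data: [4, 12, 13, 19, 20]
Step 2: n = 5
Step 3: Using the exclusive quartile method:
  Q1 = 8
  Q2 (median) = 13
  Q3 = 19.5
  IQR = Q3 - Q1 = 19.5 - 8 = 11.5
Step 4: Q1 = 8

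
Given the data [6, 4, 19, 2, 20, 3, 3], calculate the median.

4

Step 1: Sort the data in ascending order: [2, 3, 3, 4, 6, 19, 20]
Step 2: The number of values is n = 7.
Step 3: Since n is odd, the median is the middle value at position 4: 4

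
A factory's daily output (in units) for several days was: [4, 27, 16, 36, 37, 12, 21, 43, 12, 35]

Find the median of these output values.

24

Step 1: Sort the data in ascending order: [4, 12, 12, 16, 21, 27, 35, 36, 37, 43]
Step 2: The number of values is n = 10.
Step 3: Since n is even, the median is the average of positions 5 and 6:
  Median = (21 + 27) / 2 = 24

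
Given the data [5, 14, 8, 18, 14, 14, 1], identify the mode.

14

Step 1: Count the frequency of each value:
  1: appears 1 time(s)
  5: appears 1 time(s)
  8: appears 1 time(s)
  14: appears 3 time(s)
  18: appears 1 time(s)
Step 2: The value 14 appears most frequently (3 times).
Step 3: Mode = 14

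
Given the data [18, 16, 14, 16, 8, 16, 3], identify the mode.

16

Step 1: Count the frequency of each value:
  3: appears 1 time(s)
  8: appears 1 time(s)
  14: appears 1 time(s)
  16: appears 3 time(s)
  18: appears 1 time(s)
Step 2: The value 16 appears most frequently (3 times).
Step 3: Mode = 16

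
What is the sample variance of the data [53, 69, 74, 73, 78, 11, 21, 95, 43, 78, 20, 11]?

894.8788

Step 1: Compute the mean: (53 + 69 + 74 + 73 + 78 + 11 + 21 + 95 + 43 + 78 + 20 + 11) / 12 = 52.1667
Step 2: Compute squared deviations from the mean:
  (53 - 52.1667)^2 = 0.6944
  (69 - 52.1667)^2 = 283.3611
  (74 - 52.1667)^2 = 476.6944
  (73 - 52.1667)^2 = 434.0278
  (78 - 52.1667)^2 = 667.3611
  (11 - 52.1667)^2 = 1694.6944
  (21 - 52.1667)^2 = 971.3611
  (95 - 52.1667)^2 = 1834.6944
  (43 - 52.1667)^2 = 84.0278
  (78 - 52.1667)^2 = 667.3611
  (20 - 52.1667)^2 = 1034.6944
  (11 - 52.1667)^2 = 1694.6944
Step 3: Sum of squared deviations = 9843.6667
Step 4: Sample variance = 9843.6667 / 11 = 894.8788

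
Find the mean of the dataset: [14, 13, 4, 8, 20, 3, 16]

11.1429

Step 1: Sum all values: 14 + 13 + 4 + 8 + 20 + 3 + 16 = 78
Step 2: Count the number of values: n = 7
Step 3: Mean = sum / n = 78 / 7 = 11.1429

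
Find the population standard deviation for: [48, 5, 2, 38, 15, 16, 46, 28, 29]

15.8939

Step 1: Compute the mean: 25.2222
Step 2: Sum of squared deviations from the mean: 2273.5556
Step 3: Population variance = 2273.5556 / 9 = 252.6173
Step 4: Standard deviation = sqrt(252.6173) = 15.8939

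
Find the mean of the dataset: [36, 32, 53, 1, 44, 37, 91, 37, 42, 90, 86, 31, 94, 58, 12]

49.6

Step 1: Sum all values: 36 + 32 + 53 + 1 + 44 + 37 + 91 + 37 + 42 + 90 + 86 + 31 + 94 + 58 + 12 = 744
Step 2: Count the number of values: n = 15
Step 3: Mean = sum / n = 744 / 15 = 49.6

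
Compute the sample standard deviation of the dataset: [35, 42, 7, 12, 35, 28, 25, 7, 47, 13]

14.6928

Step 1: Compute the mean: 25.1
Step 2: Sum of squared deviations from the mean: 1942.9
Step 3: Sample variance = 1942.9 / 9 = 215.8778
Step 4: Standard deviation = sqrt(215.8778) = 14.6928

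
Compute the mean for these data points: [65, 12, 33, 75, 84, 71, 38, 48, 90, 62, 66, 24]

55.6667

Step 1: Sum all values: 65 + 12 + 33 + 75 + 84 + 71 + 38 + 48 + 90 + 62 + 66 + 24 = 668
Step 2: Count the number of values: n = 12
Step 3: Mean = sum / n = 668 / 12 = 55.6667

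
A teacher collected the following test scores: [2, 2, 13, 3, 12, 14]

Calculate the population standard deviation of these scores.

5.3748

Step 1: Compute the mean: 7.6667
Step 2: Sum of squared deviations from the mean: 173.3333
Step 3: Population variance = 173.3333 / 6 = 28.8889
Step 4: Standard deviation = sqrt(28.8889) = 5.3748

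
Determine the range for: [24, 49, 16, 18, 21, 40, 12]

37

Step 1: Identify the maximum value: max = 49
Step 2: Identify the minimum value: min = 12
Step 3: Range = max - min = 49 - 12 = 37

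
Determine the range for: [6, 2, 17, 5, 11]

15

Step 1: Identify the maximum value: max = 17
Step 2: Identify the minimum value: min = 2
Step 3: Range = max - min = 17 - 2 = 15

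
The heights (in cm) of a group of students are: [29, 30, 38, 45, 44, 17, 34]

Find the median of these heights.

34

Step 1: Sort the data in ascending order: [17, 29, 30, 34, 38, 44, 45]
Step 2: The number of values is n = 7.
Step 3: Since n is odd, the median is the middle value at position 4: 34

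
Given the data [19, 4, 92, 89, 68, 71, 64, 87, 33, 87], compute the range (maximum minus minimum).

88

Step 1: Identify the maximum value: max = 92
Step 2: Identify the minimum value: min = 4
Step 3: Range = max - min = 92 - 4 = 88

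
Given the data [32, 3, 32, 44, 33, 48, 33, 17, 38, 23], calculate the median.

32.5

Step 1: Sort the data in ascending order: [3, 17, 23, 32, 32, 33, 33, 38, 44, 48]
Step 2: The number of values is n = 10.
Step 3: Since n is even, the median is the average of positions 5 and 6:
  Median = (32 + 33) / 2 = 32.5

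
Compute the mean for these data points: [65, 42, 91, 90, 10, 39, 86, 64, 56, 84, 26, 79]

61

Step 1: Sum all values: 65 + 42 + 91 + 90 + 10 + 39 + 86 + 64 + 56 + 84 + 26 + 79 = 732
Step 2: Count the number of values: n = 12
Step 3: Mean = sum / n = 732 / 12 = 61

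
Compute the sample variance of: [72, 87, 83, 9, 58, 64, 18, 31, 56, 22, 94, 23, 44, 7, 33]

840.4952

Step 1: Compute the mean: (72 + 87 + 83 + 9 + 58 + 64 + 18 + 31 + 56 + 22 + 94 + 23 + 44 + 7 + 33) / 15 = 46.7333
Step 2: Compute squared deviations from the mean:
  (72 - 46.7333)^2 = 638.4044
  (87 - 46.7333)^2 = 1621.4044
  (83 - 46.7333)^2 = 1315.2711
  (9 - 46.7333)^2 = 1423.8044
  (58 - 46.7333)^2 = 126.9378
  (64 - 46.7333)^2 = 298.1378
  (18 - 46.7333)^2 = 825.6044
  (31 - 46.7333)^2 = 247.5378
  (56 - 46.7333)^2 = 85.8711
  (22 - 46.7333)^2 = 611.7378
  (94 - 46.7333)^2 = 2234.1378
  (23 - 46.7333)^2 = 563.2711
  (44 - 46.7333)^2 = 7.4711
  (7 - 46.7333)^2 = 1578.7378
  (33 - 46.7333)^2 = 188.6044
Step 3: Sum of squared deviations = 11766.9333
Step 4: Sample variance = 11766.9333 / 14 = 840.4952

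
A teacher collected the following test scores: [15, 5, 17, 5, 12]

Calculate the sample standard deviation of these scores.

5.5857

Step 1: Compute the mean: 10.8
Step 2: Sum of squared deviations from the mean: 124.8
Step 3: Sample variance = 124.8 / 4 = 31.2
Step 4: Standard deviation = sqrt(31.2) = 5.5857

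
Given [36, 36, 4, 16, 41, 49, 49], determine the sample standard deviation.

16.9509

Step 1: Compute the mean: 33
Step 2: Sum of squared deviations from the mean: 1724
Step 3: Sample variance = 1724 / 6 = 287.3333
Step 4: Standard deviation = sqrt(287.3333) = 16.9509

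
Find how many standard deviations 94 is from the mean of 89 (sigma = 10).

0.5

Step 1: Recall the z-score formula: z = (x - mu) / sigma
Step 2: Substitute values: z = (94 - 89) / 10
Step 3: z = 5 / 10 = 0.5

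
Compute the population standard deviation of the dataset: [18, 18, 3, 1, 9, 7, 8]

6.1743

Step 1: Compute the mean: 9.1429
Step 2: Sum of squared deviations from the mean: 266.8571
Step 3: Population variance = 266.8571 / 7 = 38.1224
Step 4: Standard deviation = sqrt(38.1224) = 6.1743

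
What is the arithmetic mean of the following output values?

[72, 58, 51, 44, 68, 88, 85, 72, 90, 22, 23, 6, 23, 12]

51

Step 1: Sum all values: 72 + 58 + 51 + 44 + 68 + 88 + 85 + 72 + 90 + 22 + 23 + 6 + 23 + 12 = 714
Step 2: Count the number of values: n = 14
Step 3: Mean = sum / n = 714 / 14 = 51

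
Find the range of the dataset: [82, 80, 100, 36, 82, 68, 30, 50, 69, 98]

70

Step 1: Identify the maximum value: max = 100
Step 2: Identify the minimum value: min = 30
Step 3: Range = max - min = 100 - 30 = 70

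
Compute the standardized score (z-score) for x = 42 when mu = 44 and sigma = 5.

-0.4

Step 1: Recall the z-score formula: z = (x - mu) / sigma
Step 2: Substitute values: z = (42 - 44) / 5
Step 3: z = -2 / 5 = -0.4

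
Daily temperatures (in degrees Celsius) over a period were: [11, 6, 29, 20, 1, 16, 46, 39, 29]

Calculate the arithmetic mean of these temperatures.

21.8889

Step 1: Sum all values: 11 + 6 + 29 + 20 + 1 + 16 + 46 + 39 + 29 = 197
Step 2: Count the number of values: n = 9
Step 3: Mean = sum / n = 197 / 9 = 21.8889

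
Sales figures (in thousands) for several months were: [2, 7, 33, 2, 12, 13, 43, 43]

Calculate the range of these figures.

41

Step 1: Identify the maximum value: max = 43
Step 2: Identify the minimum value: min = 2
Step 3: Range = max - min = 43 - 2 = 41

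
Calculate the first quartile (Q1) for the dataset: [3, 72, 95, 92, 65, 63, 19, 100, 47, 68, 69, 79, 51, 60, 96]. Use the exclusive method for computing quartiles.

51

Step 1: Sort the data: [3, 19, 47, 51, 60, 63, 65, 68, 69, 72, 79, 92, 95, 96, 100]
Step 2: n = 15
Step 3: Using the exclusive quartile method:
  Q1 = 51
  Q2 (median) = 68
  Q3 = 92
  IQR = Q3 - Q1 = 92 - 51 = 41
Step 4: Q1 = 51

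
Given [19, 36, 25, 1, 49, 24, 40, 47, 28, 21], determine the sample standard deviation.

14.4684

Step 1: Compute the mean: 29
Step 2: Sum of squared deviations from the mean: 1884
Step 3: Sample variance = 1884 / 9 = 209.3333
Step 4: Standard deviation = sqrt(209.3333) = 14.4684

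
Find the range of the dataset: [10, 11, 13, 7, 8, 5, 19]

14

Step 1: Identify the maximum value: max = 19
Step 2: Identify the minimum value: min = 5
Step 3: Range = max - min = 19 - 5 = 14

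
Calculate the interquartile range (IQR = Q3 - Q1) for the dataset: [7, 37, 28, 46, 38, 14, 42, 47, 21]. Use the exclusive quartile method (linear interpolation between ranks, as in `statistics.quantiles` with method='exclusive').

26.5

Step 1: Sort the data: [7, 14, 21, 28, 37, 38, 42, 46, 47]
Step 2: n = 9
Step 3: Using the exclusive quartile method:
  Q1 = 17.5
  Q2 (median) = 37
  Q3 = 44
  IQR = Q3 - Q1 = 44 - 17.5 = 26.5
Step 4: IQR = 26.5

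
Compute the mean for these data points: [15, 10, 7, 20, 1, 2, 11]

9.4286

Step 1: Sum all values: 15 + 10 + 7 + 20 + 1 + 2 + 11 = 66
Step 2: Count the number of values: n = 7
Step 3: Mean = sum / n = 66 / 7 = 9.4286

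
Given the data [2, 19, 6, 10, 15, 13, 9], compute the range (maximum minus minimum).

17

Step 1: Identify the maximum value: max = 19
Step 2: Identify the minimum value: min = 2
Step 3: Range = max - min = 19 - 2 = 17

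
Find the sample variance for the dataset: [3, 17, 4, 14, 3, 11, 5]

33.4762

Step 1: Compute the mean: (3 + 17 + 4 + 14 + 3 + 11 + 5) / 7 = 8.1429
Step 2: Compute squared deviations from the mean:
  (3 - 8.1429)^2 = 26.449
  (17 - 8.1429)^2 = 78.449
  (4 - 8.1429)^2 = 17.1633
  (14 - 8.1429)^2 = 34.3061
  (3 - 8.1429)^2 = 26.449
  (11 - 8.1429)^2 = 8.1633
  (5 - 8.1429)^2 = 9.8776
Step 3: Sum of squared deviations = 200.8571
Step 4: Sample variance = 200.8571 / 6 = 33.4762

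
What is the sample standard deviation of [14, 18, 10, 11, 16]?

3.3466

Step 1: Compute the mean: 13.8
Step 2: Sum of squared deviations from the mean: 44.8
Step 3: Sample variance = 44.8 / 4 = 11.2
Step 4: Standard deviation = sqrt(11.2) = 3.3466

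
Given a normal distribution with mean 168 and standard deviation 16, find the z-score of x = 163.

-0.3125

Step 1: Recall the z-score formula: z = (x - mu) / sigma
Step 2: Substitute values: z = (163 - 168) / 16
Step 3: z = -5 / 16 = -0.3125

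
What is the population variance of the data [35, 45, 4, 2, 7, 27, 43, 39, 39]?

276.1728

Step 1: Compute the mean: (35 + 45 + 4 + 2 + 7 + 27 + 43 + 39 + 39) / 9 = 26.7778
Step 2: Compute squared deviations from the mean:
  (35 - 26.7778)^2 = 67.6049
  (45 - 26.7778)^2 = 332.0494
  (4 - 26.7778)^2 = 518.8272
  (2 - 26.7778)^2 = 613.9383
  (7 - 26.7778)^2 = 391.1605
  (27 - 26.7778)^2 = 0.0494
  (43 - 26.7778)^2 = 263.1605
  (39 - 26.7778)^2 = 149.3827
  (39 - 26.7778)^2 = 149.3827
Step 3: Sum of squared deviations = 2485.5556
Step 4: Population variance = 2485.5556 / 9 = 276.1728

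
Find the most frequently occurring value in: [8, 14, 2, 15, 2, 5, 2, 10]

2

Step 1: Count the frequency of each value:
  2: appears 3 time(s)
  5: appears 1 time(s)
  8: appears 1 time(s)
  10: appears 1 time(s)
  14: appears 1 time(s)
  15: appears 1 time(s)
Step 2: The value 2 appears most frequently (3 times).
Step 3: Mode = 2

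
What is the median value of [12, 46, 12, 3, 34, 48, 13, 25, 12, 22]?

17.5

Step 1: Sort the data in ascending order: [3, 12, 12, 12, 13, 22, 25, 34, 46, 48]
Step 2: The number of values is n = 10.
Step 3: Since n is even, the median is the average of positions 5 and 6:
  Median = (13 + 22) / 2 = 17.5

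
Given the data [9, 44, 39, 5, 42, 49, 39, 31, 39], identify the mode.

39

Step 1: Count the frequency of each value:
  5: appears 1 time(s)
  9: appears 1 time(s)
  31: appears 1 time(s)
  39: appears 3 time(s)
  42: appears 1 time(s)
  44: appears 1 time(s)
  49: appears 1 time(s)
Step 2: The value 39 appears most frequently (3 times).
Step 3: Mode = 39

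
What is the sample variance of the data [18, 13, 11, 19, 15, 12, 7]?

17.2857

Step 1: Compute the mean: (18 + 13 + 11 + 19 + 15 + 12 + 7) / 7 = 13.5714
Step 2: Compute squared deviations from the mean:
  (18 - 13.5714)^2 = 19.6122
  (13 - 13.5714)^2 = 0.3265
  (11 - 13.5714)^2 = 6.6122
  (19 - 13.5714)^2 = 29.4694
  (15 - 13.5714)^2 = 2.0408
  (12 - 13.5714)^2 = 2.4694
  (7 - 13.5714)^2 = 43.1837
Step 3: Sum of squared deviations = 103.7143
Step 4: Sample variance = 103.7143 / 6 = 17.2857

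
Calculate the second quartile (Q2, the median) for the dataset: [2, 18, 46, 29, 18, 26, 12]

18

Step 1: Sort the data: [2, 12, 18, 18, 26, 29, 46]
Step 2: n = 7
Step 3: Q2 is the median. Since n is odd, it is the middle value at position 4: 18
Step 4: Q2 = 18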